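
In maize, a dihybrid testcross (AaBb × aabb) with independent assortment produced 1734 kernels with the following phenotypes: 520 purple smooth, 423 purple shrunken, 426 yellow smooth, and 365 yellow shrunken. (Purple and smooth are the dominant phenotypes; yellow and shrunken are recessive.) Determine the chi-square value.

A dihybrid testcross with independent assortment gives a 1:1:1:1 ratio.
Total ratio parts = 4. Expected numbers out of 1734:
  purple smooth: 1734 × 1/4 = 433.5
  purple shrunken: 1734 × 1/4 = 433.5
  yellow smooth: 1734 × 1/4 = 433.5
  yellow shrunken: 1734 × 1/4 = 433.5
χ² = Σ (O − E)² / E
  purple smooth: (520 − 433.5)² / 433.5 = 17.2601
  purple shrunken: (423 − 433.5)² / 433.5 = 0.2543
  yellow smooth: (426 − 433.5)² / 433.5 = 0.1298
  yellow shrunken: (365 − 433.5)² / 433.5 = 10.8241
χ² = 17.2601 + 0.2543 + 0.1298 + 10.8241 = 28.4683 ≈ 28.468

28.468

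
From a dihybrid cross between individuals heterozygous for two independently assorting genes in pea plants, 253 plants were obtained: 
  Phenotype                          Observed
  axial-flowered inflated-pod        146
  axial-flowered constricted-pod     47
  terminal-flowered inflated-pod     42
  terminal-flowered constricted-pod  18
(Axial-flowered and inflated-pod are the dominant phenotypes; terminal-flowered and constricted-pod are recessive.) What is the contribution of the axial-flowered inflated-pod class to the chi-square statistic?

A dihybrid F₂ with independent assortment and complete dominance at both loci gives a 9:3:3:1 phenotypic ratio.
Expected counts for N = 253 under a 9:3:3:1 ratio (total parts = 16):
  axial-flowered inflated-pod: 253 × 9/16 = 142.3125
  axial-flowered constricted-pod: 253 × 3/16 = 47.4375
  terminal-flowered inflated-pod: 253 × 3/16 = 47.4375
  terminal-flowered constricted-pod: 253 × 1/16 = 15.8125
Contribution of axial-flowered inflated-pod: (146 − 142.3125)² / 142.3125 = 0.0955

0.096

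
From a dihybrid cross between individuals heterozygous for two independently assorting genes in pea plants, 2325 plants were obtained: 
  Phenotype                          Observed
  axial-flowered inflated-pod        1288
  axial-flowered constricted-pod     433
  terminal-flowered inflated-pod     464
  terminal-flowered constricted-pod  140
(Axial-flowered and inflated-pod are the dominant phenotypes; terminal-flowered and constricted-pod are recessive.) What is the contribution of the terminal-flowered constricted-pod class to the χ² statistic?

A dihybrid F₂ with independent assortment and complete dominance at both loci gives a 9:3:3:1 phenotypic ratio.
Under the 9:3:3:1 hypothesis (Σ ratio = 16, N = 2325):
  axial-flowered inflated-pod: 2325 × 9/16 = 1307.8125
  axial-flowered constricted-pod: 2325 × 3/16 = 435.9375
  terminal-flowered inflated-pod: 2325 × 3/16 = 435.9375
  terminal-flowered constricted-pod: 2325 × 1/16 = 145.3125
Contribution of terminal-flowered constricted-pod: (140 − 145.3125)² / 145.3125 = 0.1942

0.194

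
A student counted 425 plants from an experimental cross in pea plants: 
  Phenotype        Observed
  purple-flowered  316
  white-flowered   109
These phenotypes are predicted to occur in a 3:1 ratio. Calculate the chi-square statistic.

0.095

Total ratio parts = 4. Expected numbers out of 425:
  purple-flowered: 425 × 3/4 = 318.75
  white-flowered: 425 × 1/4 = 106.25
χ² = Σ (O − E)² / E
  purple-flowered: (316 − 318.75)² / 318.75 = 0.0237
  white-flowered: (109 − 106.25)² / 106.25 = 0.0712
χ² = 0.0237 + 0.0712 = 0.0949 ≈ 0.095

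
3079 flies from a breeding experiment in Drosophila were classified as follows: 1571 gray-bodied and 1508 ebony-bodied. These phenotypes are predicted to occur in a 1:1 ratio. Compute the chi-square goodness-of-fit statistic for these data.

Under the 1:1 hypothesis (Σ ratio = 2, N = 3079):
  gray-bodied: 3079 × 1/2 = 1539.5
  ebony-bodied: 3079 × 1/2 = 1539.5
χ² = Σ (O − E)² / E
  gray-bodied: (1571 − 1539.5)² / 1539.5 = 0.6445
  ebony-bodied: (1508 − 1539.5)² / 1539.5 = 0.6445
χ² = 0.6445 + 0.6445 = 1.289

1.289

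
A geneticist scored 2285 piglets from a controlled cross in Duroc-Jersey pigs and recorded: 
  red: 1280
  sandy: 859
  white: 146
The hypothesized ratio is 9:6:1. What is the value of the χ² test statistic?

0.098

Under the 9:6:1 hypothesis (Σ ratio = 16, N = 2285):
  red: 2285 × 9/16 = 1285.3125
  sandy: 2285 × 6/16 = 856.875
  white: 2285 × 1/16 = 142.8125
χ² = Σ (O − E)² / E
  red: (1280 − 1285.3125)² / 1285.3125 = 0.0220
  sandy: (859 − 856.875)² / 856.875 = 0.0053
  white: (146 − 142.8125)² / 142.8125 = 0.0711
χ² = 0.0220 + 0.0053 + 0.0711 = 0.0984 ≈ 0.098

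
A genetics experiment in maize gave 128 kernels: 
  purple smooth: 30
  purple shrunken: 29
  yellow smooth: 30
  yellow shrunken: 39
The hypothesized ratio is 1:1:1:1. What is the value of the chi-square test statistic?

Expected counts for N = 128 under a 1:1:1:1 ratio (total parts = 4):
  purple smooth: 128 × 1/4 = 32
  purple shrunken: 128 × 1/4 = 32
  yellow smooth: 128 × 1/4 = 32
  yellow shrunken: 128 × 1/4 = 32
χ² = Σ (O − E)² / E
  purple smooth: (30 − 32)² / 32 = 0.1250
  purple shrunken: (29 − 32)² / 32 = 0.2812
  yellow smooth: (30 − 32)² / 32 = 0.1250
  yellow shrunken: (39 − 32)² / 32 = 1.5312
χ² = 0.1250 + 0.2812 + 0.1250 + 1.5312 = 2.0624 ≈ 2.062

2.062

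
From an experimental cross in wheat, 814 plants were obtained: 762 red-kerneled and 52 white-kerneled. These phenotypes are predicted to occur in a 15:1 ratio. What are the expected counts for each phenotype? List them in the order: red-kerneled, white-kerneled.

Total ratio parts = 16. Expected numbers out of 814:
  red-kerneled: 814 × 15/16 = 763.125
  white-kerneled: 814 × 1/16 = 50.875

763.125, 50.875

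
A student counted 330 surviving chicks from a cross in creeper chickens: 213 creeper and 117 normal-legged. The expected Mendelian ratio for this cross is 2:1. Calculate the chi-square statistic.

Total ratio parts = 3. Expected numbers out of 330:
  creeper: 330 × 2/3 = 220
  normal-legged: 330 × 1/3 = 110
χ² = Σ (O − E)² / E
  creeper: (213 − 220)² / 220 = 0.2227
  normal-legged: (117 − 110)² / 110 = 0.4455
χ² = 0.2227 + 0.4455 = 0.6682 ≈ 0.668

0.668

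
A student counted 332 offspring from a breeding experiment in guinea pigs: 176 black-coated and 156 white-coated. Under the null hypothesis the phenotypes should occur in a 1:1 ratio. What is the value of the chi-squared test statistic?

1.205

Under the 1:1 hypothesis (Σ ratio = 2, N = 332):
  black-coated: 332 × 1/2 = 166
  white-coated: 332 × 1/2 = 166
χ² = Σ (O − E)² / E
  black-coated: (176 − 166)² / 166 = 0.6024
  white-coated: (156 − 166)² / 166 = 0.6024
χ² = 0.6024 + 0.6024 = 1.2048 ≈ 1.205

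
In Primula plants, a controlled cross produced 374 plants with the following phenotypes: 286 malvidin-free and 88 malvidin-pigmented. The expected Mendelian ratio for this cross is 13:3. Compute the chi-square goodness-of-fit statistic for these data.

Total ratio parts = 16. Expected numbers out of 374:
  malvidin-free: 374 × 13/16 = 303.875
  malvidin-pigmented: 374 × 3/16 = 70.125
χ² = Σ (O − E)² / E
  malvidin-free: (286 − 303.875)² / 303.875 = 1.0515
  malvidin-pigmented: (88 − 70.125)² / 70.125 = 4.5564
χ² = 1.0515 + 4.5564 = 5.6079 ≈ 5.608

5.608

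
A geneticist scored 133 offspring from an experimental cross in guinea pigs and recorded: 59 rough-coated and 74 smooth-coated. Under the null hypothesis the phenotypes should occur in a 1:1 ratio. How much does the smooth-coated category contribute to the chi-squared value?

0.846

Expected counts for N = 133 under a 1:1 ratio (total parts = 2):
  rough-coated: 133 × 1/2 = 66.5
  smooth-coated: 133 × 1/2 = 66.5
Contribution of smooth-coated: (74 − 66.5)² / 66.5 = 0.8459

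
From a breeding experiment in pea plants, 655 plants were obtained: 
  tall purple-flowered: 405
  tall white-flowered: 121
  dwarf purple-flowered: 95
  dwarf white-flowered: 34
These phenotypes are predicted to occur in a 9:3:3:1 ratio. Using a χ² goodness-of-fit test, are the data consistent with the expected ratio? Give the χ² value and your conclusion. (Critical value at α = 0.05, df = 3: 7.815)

The 9:3:3:1 ratio has 16 parts, so with N = 655 the expected counts are:
  tall purple-flowered: 655 × 9/16 = 368.4375
  tall white-flowered: 655 × 3/16 = 122.8125
  dwarf purple-flowered: 655 × 3/16 = 122.8125
  dwarf white-flowered: 655 × 1/16 = 40.9375
χ² = Σ (O − E)² / E
  tall purple-flowered: (405 − 368.4375)² / 368.4375 = 3.6283
  tall white-flowered: (121 − 122.8125)² / 122.8125 = 0.0267
  dwarf purple-flowered: (95 − 122.8125)² / 122.8125 = 6.2985
  dwarf white-flowered: (34 − 40.9375)² / 40.9375 = 1.1757
χ² = 3.6283 + 0.0267 + 6.2985 + 1.1757 = 11.1292 ≈ 11.129
Degrees of freedom = 4 − 1 = 3; critical value at α = 0.05 is 7.815.
Since 11.129 > 7.815, we reject the null hypothesis — the data do not fit the 9:3:3:1 ratio.

11.129; not consistent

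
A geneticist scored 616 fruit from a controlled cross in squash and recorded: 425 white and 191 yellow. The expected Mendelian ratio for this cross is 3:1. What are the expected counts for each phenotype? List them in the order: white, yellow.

462, 154

Under the 3:1 hypothesis (Σ ratio = 4, N = 616):
  white: 616 × 3/4 = 462
  yellow: 616 × 1/4 = 154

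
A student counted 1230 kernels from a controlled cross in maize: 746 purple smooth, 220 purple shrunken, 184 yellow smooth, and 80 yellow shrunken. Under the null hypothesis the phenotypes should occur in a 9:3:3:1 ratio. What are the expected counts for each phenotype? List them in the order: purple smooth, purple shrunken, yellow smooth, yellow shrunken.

691.875, 230.625, 230.625, 76.875

The 9:3:3:1 ratio has 16 parts, so with N = 1230 the expected counts are:
  purple smooth: 1230 × 9/16 = 691.875
  purple shrunken: 1230 × 3/16 = 230.625
  yellow smooth: 1230 × 3/16 = 230.625
  yellow shrunken: 1230 × 1/16 = 76.875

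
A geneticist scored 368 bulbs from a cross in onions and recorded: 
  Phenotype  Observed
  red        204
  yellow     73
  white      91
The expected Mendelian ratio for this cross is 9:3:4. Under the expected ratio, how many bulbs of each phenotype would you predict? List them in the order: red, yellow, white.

Under the 9:3:4 hypothesis (Σ ratio = 16, N = 368):
  red: 368 × 9/16 = 207
  yellow: 368 × 3/16 = 69
  white: 368 × 4/16 = 92

207, 69, 92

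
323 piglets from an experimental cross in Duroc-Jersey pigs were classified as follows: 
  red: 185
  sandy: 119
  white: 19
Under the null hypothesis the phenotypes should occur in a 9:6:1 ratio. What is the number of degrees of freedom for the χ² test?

2

A goodness-of-fit test with 3 phenotype classes has df = 3 − 1 = 2.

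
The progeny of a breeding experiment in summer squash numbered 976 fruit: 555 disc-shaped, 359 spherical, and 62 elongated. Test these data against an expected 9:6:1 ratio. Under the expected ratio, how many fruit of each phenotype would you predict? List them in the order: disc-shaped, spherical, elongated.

549, 366, 61

The 9:6:1 ratio has 16 parts, so with N = 976 the expected counts are:
  disc-shaped: 976 × 9/16 = 549
  spherical: 976 × 6/16 = 366
  elongated: 976 × 1/16 = 61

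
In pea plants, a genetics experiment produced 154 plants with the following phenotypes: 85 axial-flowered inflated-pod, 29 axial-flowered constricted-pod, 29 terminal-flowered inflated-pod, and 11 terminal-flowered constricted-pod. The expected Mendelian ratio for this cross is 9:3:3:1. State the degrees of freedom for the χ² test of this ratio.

3

A goodness-of-fit test with 4 phenotype classes has df = 4 − 1 = 3.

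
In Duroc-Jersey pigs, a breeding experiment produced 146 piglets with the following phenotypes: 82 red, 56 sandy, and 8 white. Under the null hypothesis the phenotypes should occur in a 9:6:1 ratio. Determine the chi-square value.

Total ratio parts = 16. Expected numbers out of 146:
  red: 146 × 9/16 = 82.125
  sandy: 146 × 6/16 = 54.75
  white: 146 × 1/16 = 9.125
χ² = Σ (O − E)² / E
  red: (82 − 82.125)² / 82.125 = 0.0002
  sandy: (56 − 54.75)² / 54.75 = 0.0285
  white: (8 − 9.125)² / 9.125 = 0.1387
χ² = 0.0002 + 0.0285 + 0.1387 = 0.1674 ≈ 0.167

0.167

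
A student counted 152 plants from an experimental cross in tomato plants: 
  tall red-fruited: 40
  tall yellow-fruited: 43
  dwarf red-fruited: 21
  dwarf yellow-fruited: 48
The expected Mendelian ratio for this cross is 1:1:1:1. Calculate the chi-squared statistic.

Expected counts for N = 152 under a 1:1:1:1 ratio (total parts = 4):
  tall red-fruited: 152 × 1/4 = 38
  tall yellow-fruited: 152 × 1/4 = 38
  dwarf red-fruited: 152 × 1/4 = 38
  dwarf yellow-fruited: 152 × 1/4 = 38
χ² = Σ (O − E)² / E
  tall red-fruited: (40 − 38)² / 38 = 0.1053
  tall yellow-fruited: (43 − 38)² / 38 = 0.6579
  dwarf red-fruited: (21 − 38)² / 38 = 7.6053
  dwarf yellow-fruited: (48 − 38)² / 38 = 2.6316
χ² = 0.1053 + 0.6579 + 7.6053 + 2.6316 = 11.0001 ≈ 11.000

11.000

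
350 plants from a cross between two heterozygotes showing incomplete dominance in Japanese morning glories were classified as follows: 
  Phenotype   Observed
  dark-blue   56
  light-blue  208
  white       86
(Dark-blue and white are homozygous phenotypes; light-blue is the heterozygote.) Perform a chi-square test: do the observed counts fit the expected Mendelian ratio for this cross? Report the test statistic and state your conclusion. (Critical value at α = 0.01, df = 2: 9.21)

With incomplete dominance, a heterozygote × heterozygote cross gives a 1:2:1 phenotypic ratio.
The 1:2:1 ratio has 4 parts, so with N = 350 the expected counts are:
  dark-blue: 350 × 1/4 = 87.5
  light-blue: 350 × 2/4 = 175
  white: 350 × 1/4 = 87.5
χ² = Σ (O − E)² / E
  dark-blue: (56 − 87.5)² / 87.5 = 11.3400
  light-blue: (208 − 175)² / 175 = 6.2229
  white: (86 − 87.5)² / 87.5 = 0.0257
χ² = 11.3400 + 6.2229 + 0.0257 = 17.5886 ≈ 17.589
Degrees of freedom = 3 − 1 = 2; critical value at α = 0.01 is 9.21.
Since 17.589 > 9.21, we reject the null hypothesis — the data do not fit the 1:2:1 ratio.

17.589; not consistent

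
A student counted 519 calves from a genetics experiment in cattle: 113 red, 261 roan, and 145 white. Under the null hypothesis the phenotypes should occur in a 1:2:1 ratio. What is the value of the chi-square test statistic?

3.963

Total ratio parts = 4. Expected numbers out of 519:
  red: 519 × 1/4 = 129.75
  roan: 519 × 2/4 = 259.5
  white: 519 × 1/4 = 129.75
χ² = Σ (O − E)² / E
  red: (113 − 129.75)² / 129.75 = 2.1623
  roan: (261 − 259.5)² / 259.5 = 0.0087
  white: (145 − 129.75)² / 129.75 = 1.7924
χ² = 2.1623 + 0.0087 + 1.7924 = 3.9634 ≈ 3.963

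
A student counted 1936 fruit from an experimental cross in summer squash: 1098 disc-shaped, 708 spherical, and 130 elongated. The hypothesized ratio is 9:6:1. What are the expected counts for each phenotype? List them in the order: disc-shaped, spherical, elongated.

Total ratio parts = 16. Expected numbers out of 1936:
  disc-shaped: 1936 × 9/16 = 1089
  spherical: 1936 × 6/16 = 726
  elongated: 1936 × 1/16 = 121

1089, 726, 121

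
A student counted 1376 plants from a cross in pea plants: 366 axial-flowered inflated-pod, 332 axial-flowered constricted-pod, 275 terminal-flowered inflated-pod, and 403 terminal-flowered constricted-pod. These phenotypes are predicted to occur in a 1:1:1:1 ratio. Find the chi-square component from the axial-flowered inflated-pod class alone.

1.407

Expected counts for N = 1376 under a 1:1:1:1 ratio (total parts = 4):
  axial-flowered inflated-pod: 1376 × 1/4 = 344
  axial-flowered constricted-pod: 1376 × 1/4 = 344
  terminal-flowered inflated-pod: 1376 × 1/4 = 344
  terminal-flowered constricted-pod: 1376 × 1/4 = 344
Contribution of axial-flowered inflated-pod: (366 − 344)² / 344 = 1.4070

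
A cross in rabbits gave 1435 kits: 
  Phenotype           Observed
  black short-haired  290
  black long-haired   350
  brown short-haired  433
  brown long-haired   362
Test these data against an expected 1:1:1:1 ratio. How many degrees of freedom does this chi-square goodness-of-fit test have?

A goodness-of-fit test with 4 phenotype classes has df = 4 − 1 = 3.

3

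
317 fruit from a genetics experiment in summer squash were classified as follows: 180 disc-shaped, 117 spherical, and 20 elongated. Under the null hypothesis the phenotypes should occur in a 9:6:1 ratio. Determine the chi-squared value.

0.047

The 9:6:1 ratio has 16 parts, so with N = 317 the expected counts are:
  disc-shaped: 317 × 9/16 = 178.3125
  spherical: 317 × 6/16 = 118.875
  elongated: 317 × 1/16 = 19.8125
χ² = Σ (O − E)² / E
  disc-shaped: (180 − 178.3125)² / 178.3125 = 0.0160
  spherical: (117 − 118.875)² / 118.875 = 0.0296
  elongated: (20 − 19.8125)² / 19.8125 = 0.0018
χ² = 0.0160 + 0.0296 + 0.0018 = 0.0474 ≈ 0.047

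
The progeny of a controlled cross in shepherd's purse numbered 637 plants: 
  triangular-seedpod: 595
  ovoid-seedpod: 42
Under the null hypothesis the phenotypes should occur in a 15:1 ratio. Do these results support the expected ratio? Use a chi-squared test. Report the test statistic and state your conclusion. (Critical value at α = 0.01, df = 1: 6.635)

Under the 15:1 hypothesis (Σ ratio = 16, N = 637):
  triangular-seedpod: 637 × 15/16 = 597.1875
  ovoid-seedpod: 637 × 1/16 = 39.8125
χ² = Σ (O − E)² / E
  triangular-seedpod: (595 − 597.1875)² / 597.1875 = 0.0080
  ovoid-seedpod: (42 − 39.8125)² / 39.8125 = 0.1202
χ² = 0.0080 + 0.1202 = 0.1282 ≈ 0.128
Degrees of freedom = 2 − 1 = 1; critical value at α = 0.01 is 6.635.
Since 0.128 < 6.635, we fail to reject the null hypothesis — the data are consistent with the 15:1 ratio.

0.128; consistent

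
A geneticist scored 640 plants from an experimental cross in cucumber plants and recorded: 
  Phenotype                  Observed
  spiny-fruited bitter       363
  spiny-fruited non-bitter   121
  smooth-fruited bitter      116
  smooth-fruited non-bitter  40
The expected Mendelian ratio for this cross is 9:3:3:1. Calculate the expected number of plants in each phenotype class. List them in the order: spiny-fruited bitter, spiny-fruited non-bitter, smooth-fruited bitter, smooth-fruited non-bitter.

360, 120, 120, 40

Under the 9:3:3:1 hypothesis (Σ ratio = 16, N = 640):
  spiny-fruited bitter: 640 × 9/16 = 360
  spiny-fruited non-bitter: 640 × 3/16 = 120
  smooth-fruited bitter: 640 × 3/16 = 120
  smooth-fruited non-bitter: 640 × 1/16 = 40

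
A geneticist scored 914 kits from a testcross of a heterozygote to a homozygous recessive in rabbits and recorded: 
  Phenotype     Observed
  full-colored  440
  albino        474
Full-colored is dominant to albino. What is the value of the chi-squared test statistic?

1.265

A testcross of a heterozygote (Aa × aa) gives a 1:1 phenotypic ratio.
Total ratio parts = 2. Expected numbers out of 914:
  full-colored: 914 × 1/2 = 457
  albino: 914 × 1/2 = 457
χ² = Σ (O − E)² / E
  full-colored: (440 − 457)² / 457 = 0.6324
  albino: (474 − 457)² / 457 = 0.6324
χ² = 0.6324 + 0.6324 = 1.2648 ≈ 1.265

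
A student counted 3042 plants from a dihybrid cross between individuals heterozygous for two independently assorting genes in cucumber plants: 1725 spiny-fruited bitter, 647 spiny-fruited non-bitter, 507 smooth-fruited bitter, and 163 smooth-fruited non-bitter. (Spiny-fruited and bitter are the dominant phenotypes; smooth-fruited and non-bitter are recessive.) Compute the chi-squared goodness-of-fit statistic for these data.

21.318

A dihybrid F₂ with independent assortment and complete dominance at both loci gives a 9:3:3:1 phenotypic ratio.
Under the 9:3:3:1 hypothesis (Σ ratio = 16, N = 3042):
  spiny-fruited bitter: 3042 × 9/16 = 1711.125
  spiny-fruited non-bitter: 3042 × 3/16 = 570.375
  smooth-fruited bitter: 3042 × 3/16 = 570.375
  smooth-fruited non-bitter: 3042 × 1/16 = 190.125
χ² = Σ (O − E)² / E
  spiny-fruited bitter: (1725 − 1711.125)² / 1711.125 = 0.1125
  spiny-fruited non-bitter: (647 − 570.375)² / 570.375 = 10.2939
  smooth-fruited bitter: (507 − 570.375)² / 570.375 = 7.0417
  smooth-fruited non-bitter: (163 − 190.125)² / 190.125 = 3.8699
χ² = 0.1125 + 10.2939 + 7.0417 + 3.8699 = 21.318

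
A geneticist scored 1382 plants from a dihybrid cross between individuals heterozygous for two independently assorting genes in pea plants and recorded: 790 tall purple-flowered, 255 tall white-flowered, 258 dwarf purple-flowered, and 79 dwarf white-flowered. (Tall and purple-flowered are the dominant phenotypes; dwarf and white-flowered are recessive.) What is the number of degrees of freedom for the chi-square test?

3

A dihybrid F₂ with independent assortment and complete dominance at both loci gives a 9:3:3:1 phenotypic ratio.
A goodness-of-fit test with 4 phenotype classes has df = 4 − 1 = 3.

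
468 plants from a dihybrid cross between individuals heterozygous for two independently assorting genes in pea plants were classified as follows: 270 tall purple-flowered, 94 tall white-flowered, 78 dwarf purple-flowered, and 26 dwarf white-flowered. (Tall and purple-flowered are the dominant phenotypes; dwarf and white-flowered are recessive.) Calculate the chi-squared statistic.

A dihybrid F₂ with independent assortment and complete dominance at both loci gives a 9:3:3:1 phenotypic ratio.
Total ratio parts = 16. Expected numbers out of 468:
  tall purple-flowered: 468 × 9/16 = 263.25
  tall white-flowered: 468 × 3/16 = 87.75
  dwarf purple-flowered: 468 × 3/16 = 87.75
  dwarf white-flowered: 468 × 1/16 = 29.25
χ² = Σ (O − E)² / E
  tall purple-flowered: (270 − 263.25)² / 263.25 = 0.1731
  tall white-flowered: (94 − 87.75)² / 87.75 = 0.4452
  dwarf purple-flowered: (78 − 87.75)² / 87.75 = 1.0833
  dwarf white-flowered: (26 − 29.25)² / 29.25 = 0.3611
χ² = 0.1731 + 0.4452 + 1.0833 + 0.3611 = 2.0627 ≈ 2.063

2.063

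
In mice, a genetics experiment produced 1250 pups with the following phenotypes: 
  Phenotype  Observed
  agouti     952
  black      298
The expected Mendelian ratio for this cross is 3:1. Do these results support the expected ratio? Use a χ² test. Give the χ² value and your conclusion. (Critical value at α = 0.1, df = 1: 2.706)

0.897; consistent

Under the 3:1 hypothesis (Σ ratio = 4, N = 1250):
  agouti: 1250 × 3/4 = 937.5
  black: 1250 × 1/4 = 312.5
χ² = Σ (O − E)² / E
  agouti: (952 − 937.5)² / 937.5 = 0.2243
  black: (298 − 312.5)² / 312.5 = 0.6728
χ² = 0.2243 + 0.6728 = 0.8971 ≈ 0.897
Degrees of freedom = 2 − 1 = 1; critical value at α = 0.1 is 2.706.
Since 0.897 < 2.706, we fail to reject the null hypothesis — the data are consistent with the 3:1 ratio.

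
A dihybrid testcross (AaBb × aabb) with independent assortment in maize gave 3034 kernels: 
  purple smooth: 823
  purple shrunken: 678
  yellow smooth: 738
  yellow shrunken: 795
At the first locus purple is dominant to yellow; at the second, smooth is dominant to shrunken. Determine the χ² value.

16.339

A dihybrid testcross with independent assortment gives a 1:1:1:1 ratio.
The 1:1:1:1 ratio has 4 parts, so with N = 3034 the expected counts are:
  purple smooth: 3034 × 1/4 = 758.5
  purple shrunken: 3034 × 1/4 = 758.5
  yellow smooth: 3034 × 1/4 = 758.5
  yellow shrunken: 3034 × 1/4 = 758.5
χ² = Σ (O − E)² / E
  purple smooth: (823 − 758.5)² / 758.5 = 5.4848
  purple shrunken: (678 − 758.5)² / 758.5 = 8.5435
  yellow smooth: (738 − 758.5)² / 758.5 = 0.5541
  yellow shrunken: (795 − 758.5)² / 758.5 = 1.7564
χ² = 5.4848 + 8.5435 + 0.5541 + 1.7564 = 16.3388 ≈ 16.339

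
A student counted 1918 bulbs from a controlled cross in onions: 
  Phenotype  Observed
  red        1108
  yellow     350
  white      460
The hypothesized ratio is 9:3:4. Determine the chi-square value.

Expected counts for N = 1918 under a 9:3:4 ratio (total parts = 16):
  red: 1918 × 9/16 = 1078.875
  yellow: 1918 × 3/16 = 359.625
  white: 1918 × 4/16 = 479.5
χ² = Σ (O − E)² / E
  red: (1108 − 1078.875)² / 1078.875 = 0.7863
  yellow: (350 − 359.625)² / 359.625 = 0.2576
  white: (460 − 479.5)² / 479.5 = 0.7930
χ² = 0.7863 + 0.2576 + 0.7930 = 1.8369 ≈ 1.837

1.837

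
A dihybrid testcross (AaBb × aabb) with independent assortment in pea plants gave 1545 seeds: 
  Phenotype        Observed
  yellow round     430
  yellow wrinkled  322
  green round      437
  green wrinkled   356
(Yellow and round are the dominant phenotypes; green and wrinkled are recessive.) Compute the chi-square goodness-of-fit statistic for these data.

24.680

A dihybrid testcross with independent assortment gives a 1:1:1:1 ratio.
Under the 1:1:1:1 hypothesis (Σ ratio = 4, N = 1545):
  yellow round: 1545 × 1/4 = 386.25
  yellow wrinkled: 1545 × 1/4 = 386.25
  green round: 1545 × 1/4 = 386.25
  green wrinkled: 1545 × 1/4 = 386.25
χ² = Σ (O − E)² / E
  yellow round: (430 − 386.25)² / 386.25 = 4.9555
  yellow wrinkled: (322 − 386.25)² / 386.25 = 10.6875
  green round: (437 − 386.25)² / 386.25 = 6.6681
  green wrinkled: (356 − 386.25)² / 386.25 = 2.3691
χ² = 4.9555 + 10.6875 + 6.6681 + 2.3691 = 24.6802 ≈ 24.680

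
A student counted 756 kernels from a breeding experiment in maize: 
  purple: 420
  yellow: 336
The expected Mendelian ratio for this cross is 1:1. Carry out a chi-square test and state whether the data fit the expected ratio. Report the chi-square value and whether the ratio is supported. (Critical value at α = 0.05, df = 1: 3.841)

9.333; not consistent

Expected counts for N = 756 under a 1:1 ratio (total parts = 2):
  purple: 756 × 1/2 = 378
  yellow: 756 × 1/2 = 378
χ² = Σ (O − E)² / E
  purple: (420 − 378)² / 378 = 4.6667
  yellow: (336 − 378)² / 378 = 4.6667
χ² = 4.6667 + 4.6667 = 9.3334 ≈ 9.333
Degrees of freedom = 2 − 1 = 1; critical value at α = 0.05 is 3.841.
Since 9.333 > 3.841, we reject the null hypothesis — the data do not fit the 1:1 ratio.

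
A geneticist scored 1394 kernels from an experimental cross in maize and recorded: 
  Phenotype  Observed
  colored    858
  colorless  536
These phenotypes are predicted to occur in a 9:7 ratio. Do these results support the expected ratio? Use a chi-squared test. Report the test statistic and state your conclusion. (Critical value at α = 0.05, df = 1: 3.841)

15.909; not consistent

The 9:7 ratio has 16 parts, so with N = 1394 the expected counts are:
  colored: 1394 × 9/16 = 784.125
  colorless: 1394 × 7/16 = 609.875
χ² = Σ (O − E)² / E
  colored: (858 − 784.125)² / 784.125 = 6.9600
  colorless: (536 − 609.875)² / 609.875 = 8.9486
χ² = 6.9600 + 8.9486 = 15.9086 ≈ 15.909
Degrees of freedom = 2 − 1 = 1; critical value at α = 0.05 is 3.841.
Since 15.909 > 3.841, we reject the null hypothesis — the data do not fit the 9:7 ratio.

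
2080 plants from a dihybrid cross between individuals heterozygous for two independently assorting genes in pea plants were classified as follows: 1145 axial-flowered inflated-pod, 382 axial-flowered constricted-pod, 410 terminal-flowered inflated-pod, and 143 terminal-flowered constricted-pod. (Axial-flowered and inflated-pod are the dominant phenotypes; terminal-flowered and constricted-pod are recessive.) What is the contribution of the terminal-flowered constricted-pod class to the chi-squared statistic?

A dihybrid F₂ with independent assortment and complete dominance at both loci gives a 9:3:3:1 phenotypic ratio.
Under the 9:3:3:1 hypothesis (Σ ratio = 16, N = 2080):
  axial-flowered inflated-pod: 2080 × 9/16 = 1170
  axial-flowered constricted-pod: 2080 × 3/16 = 390
  terminal-flowered inflated-pod: 2080 × 3/16 = 390
  terminal-flowered constricted-pod: 2080 × 1/16 = 130
Contribution of terminal-flowered constricted-pod: (143 − 130)² / 130 = 1.3000

1.300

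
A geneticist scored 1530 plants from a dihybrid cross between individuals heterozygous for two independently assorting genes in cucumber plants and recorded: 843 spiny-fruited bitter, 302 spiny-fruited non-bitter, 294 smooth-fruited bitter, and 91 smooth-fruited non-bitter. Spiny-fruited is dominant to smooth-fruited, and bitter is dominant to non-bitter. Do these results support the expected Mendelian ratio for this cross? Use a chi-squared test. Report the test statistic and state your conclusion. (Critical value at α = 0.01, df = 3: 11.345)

1.559; consistent

A dihybrid F₂ with independent assortment and complete dominance at both loci gives a 9:3:3:1 phenotypic ratio.
Expected counts for N = 1530 under a 9:3:3:1 ratio (total parts = 16):
  spiny-fruited bitter: 1530 × 9/16 = 860.625
  spiny-fruited non-bitter: 1530 × 3/16 = 286.875
  smooth-fruited bitter: 1530 × 3/16 = 286.875
  smooth-fruited non-bitter: 1530 × 1/16 = 95.625
χ² = Σ (O − E)² / E
  spiny-fruited bitter: (843 − 860.625)² / 860.625 = 0.3609
  spiny-fruited non-bitter: (302 − 286.875)² / 286.875 = 0.7974
  smooth-fruited bitter: (294 − 286.875)² / 286.875 = 0.1770
  smooth-fruited non-bitter: (91 − 95.625)² / 95.625 = 0.2237
χ² = 0.3609 + 0.7974 + 0.1770 + 0.2237 = 1.559
Degrees of freedom = 4 − 1 = 3; critical value at α = 0.01 is 11.345.
Since 1.559 < 11.345, we fail to reject the null hypothesis — the data are consistent with the 9:3:3:1 ratio.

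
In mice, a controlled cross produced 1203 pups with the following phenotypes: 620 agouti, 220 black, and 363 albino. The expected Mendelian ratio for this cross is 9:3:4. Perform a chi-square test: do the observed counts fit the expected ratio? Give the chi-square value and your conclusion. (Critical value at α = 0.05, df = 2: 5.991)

17.771; not consistent

Total ratio parts = 16. Expected numbers out of 1203:
  agouti: 1203 × 9/16 = 676.6875
  black: 1203 × 3/16 = 225.5625
  albino: 1203 × 4/16 = 300.75
χ² = Σ (O − E)² / E
  agouti: (620 − 676.6875)² / 676.6875 = 4.7488
  black: (220 − 225.5625)² / 225.5625 = 0.1372
  albino: (363 − 300.75)² / 300.75 = 12.8847
χ² = 4.7488 + 0.1372 + 12.8847 = 17.7707 ≈ 17.771
Degrees of freedom = 3 − 1 = 2; critical value at α = 0.05 is 5.991.
Since 17.771 > 5.991, we reject the null hypothesis — the data do not fit the 9:3:4 ratio.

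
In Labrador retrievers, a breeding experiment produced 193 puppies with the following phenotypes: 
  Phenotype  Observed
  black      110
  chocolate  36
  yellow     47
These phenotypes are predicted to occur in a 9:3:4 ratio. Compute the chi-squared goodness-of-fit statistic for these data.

0.052

Expected counts for N = 193 under a 9:3:4 ratio (total parts = 16):
  black: 193 × 9/16 = 108.5625
  chocolate: 193 × 3/16 = 36.1875
  yellow: 193 × 4/16 = 48.25
χ² = Σ (O − E)² / E
  black: (110 − 108.5625)² / 108.5625 = 0.0190
  chocolate: (36 − 36.1875)² / 36.1875 = 0.0010
  yellow: (47 − 48.25)² / 48.25 = 0.0324
χ² = 0.0190 + 0.0010 + 0.0324 = 0.0524 ≈ 0.052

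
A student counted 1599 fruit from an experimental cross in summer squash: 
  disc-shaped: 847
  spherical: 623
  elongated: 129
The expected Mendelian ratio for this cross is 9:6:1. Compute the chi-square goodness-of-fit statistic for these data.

12.420

Total ratio parts = 16. Expected numbers out of 1599:
  disc-shaped: 1599 × 9/16 = 899.4375
  spherical: 1599 × 6/16 = 599.625
  elongated: 1599 × 1/16 = 99.9375
χ² = Σ (O − E)² / E
  disc-shaped: (847 − 899.4375)² / 899.4375 = 3.0571
  spherical: (623 − 599.625)² / 599.625 = 0.9112
  elongated: (129 − 99.9375)² / 99.9375 = 8.4516
χ² = 3.0571 + 0.9112 + 8.4516 = 12.4199 ≈ 12.420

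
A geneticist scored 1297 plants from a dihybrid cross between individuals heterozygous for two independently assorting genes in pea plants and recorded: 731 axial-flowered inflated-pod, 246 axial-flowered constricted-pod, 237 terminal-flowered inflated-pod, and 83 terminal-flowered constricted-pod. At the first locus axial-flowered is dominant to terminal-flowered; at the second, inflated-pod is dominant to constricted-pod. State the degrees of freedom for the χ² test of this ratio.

3

A dihybrid F₂ with independent assortment and complete dominance at both loci gives a 9:3:3:1 phenotypic ratio.
A goodness-of-fit test with 4 phenotype classes has df = 4 − 1 = 3.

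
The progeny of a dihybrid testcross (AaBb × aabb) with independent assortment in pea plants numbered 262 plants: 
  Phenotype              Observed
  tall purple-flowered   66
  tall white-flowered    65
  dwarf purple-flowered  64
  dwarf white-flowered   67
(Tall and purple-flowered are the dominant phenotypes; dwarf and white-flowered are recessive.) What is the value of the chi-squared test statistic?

0.076

A dihybrid testcross with independent assortment gives a 1:1:1:1 ratio.
Under the 1:1:1:1 hypothesis (Σ ratio = 4, N = 262):
  tall purple-flowered: 262 × 1/4 = 65.5
  tall white-flowered: 262 × 1/4 = 65.5
  dwarf purple-flowered: 262 × 1/4 = 65.5
  dwarf white-flowered: 262 × 1/4 = 65.5
χ² = Σ (O − E)² / E
  tall purple-flowered: (66 − 65.5)² / 65.5 = 0.0038
  tall white-flowered: (65 − 65.5)² / 65.5 = 0.0038
  dwarf purple-flowered: (64 − 65.5)² / 65.5 = 0.0344
  dwarf white-flowered: (67 − 65.5)² / 65.5 = 0.0344
χ² = 0.0038 + 0.0038 + 0.0344 + 0.0344 = 0.0764 ≈ 0.076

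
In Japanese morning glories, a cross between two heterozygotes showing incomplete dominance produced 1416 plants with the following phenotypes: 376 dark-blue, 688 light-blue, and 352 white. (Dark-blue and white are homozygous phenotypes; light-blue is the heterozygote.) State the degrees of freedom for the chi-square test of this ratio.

2

With incomplete dominance, a heterozygote × heterozygote cross gives a 1:2:1 phenotypic ratio.
A goodness-of-fit test with 3 phenotype classes has df = 3 − 1 = 2.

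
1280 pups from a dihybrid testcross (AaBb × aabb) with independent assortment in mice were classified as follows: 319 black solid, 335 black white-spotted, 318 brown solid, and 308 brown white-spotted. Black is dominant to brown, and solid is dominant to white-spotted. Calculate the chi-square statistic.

A dihybrid testcross with independent assortment gives a 1:1:1:1 ratio.
Under the 1:1:1:1 hypothesis (Σ ratio = 4, N = 1280):
  black solid: 1280 × 1/4 = 320
  black white-spotted: 1280 × 1/4 = 320
  brown solid: 1280 × 1/4 = 320
  brown white-spotted: 1280 × 1/4 = 320
χ² = Σ (O − E)² / E
  black solid: (319 − 320)² / 320 = 0.0031
  black white-spotted: (335 − 320)² / 320 = 0.7031
  brown solid: (318 − 320)² / 320 = 0.0125
  brown white-spotted: (308 − 320)² / 320 = 0.4500
χ² = 0.0031 + 0.7031 + 0.0125 + 0.4500 = 1.1687 ≈ 1.169

1.169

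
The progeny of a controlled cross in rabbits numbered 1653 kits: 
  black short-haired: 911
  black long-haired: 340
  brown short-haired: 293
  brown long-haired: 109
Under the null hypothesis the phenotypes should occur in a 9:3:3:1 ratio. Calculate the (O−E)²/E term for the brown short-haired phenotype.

0.926

Under the 9:3:3:1 hypothesis (Σ ratio = 16, N = 1653):
  black short-haired: 1653 × 9/16 = 929.8125
  black long-haired: 1653 × 3/16 = 309.9375
  brown short-haired: 1653 × 3/16 = 309.9375
  brown long-haired: 1653 × 1/16 = 103.3125
Contribution of brown short-haired: (293 − 309.9375)² / 309.9375 = 0.9256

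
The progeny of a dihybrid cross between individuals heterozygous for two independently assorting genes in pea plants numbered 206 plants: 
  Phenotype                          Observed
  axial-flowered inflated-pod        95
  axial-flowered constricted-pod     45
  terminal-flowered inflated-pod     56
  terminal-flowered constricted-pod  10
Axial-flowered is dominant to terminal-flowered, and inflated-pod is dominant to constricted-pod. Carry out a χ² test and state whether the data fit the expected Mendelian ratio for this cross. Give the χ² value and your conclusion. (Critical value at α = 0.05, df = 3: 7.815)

A dihybrid F₂ with independent assortment and complete dominance at both loci gives a 9:3:3:1 phenotypic ratio.
Total ratio parts = 16. Expected numbers out of 206:
  axial-flowered inflated-pod: 206 × 9/16 = 115.875
  axial-flowered constricted-pod: 206 × 3/16 = 38.625
  terminal-flowered inflated-pod: 206 × 3/16 = 38.625
  terminal-flowered constricted-pod: 206 × 1/16 = 12.875
χ² = Σ (O − E)² / E
  axial-flowered inflated-pod: (95 − 115.875)² / 115.875 = 3.7607
  axial-flowered constricted-pod: (45 − 38.625)² / 38.625 = 1.0522
  terminal-flowered inflated-pod: (56 − 38.625)² / 38.625 = 7.8159
  terminal-flowered constricted-pod: (10 − 12.875)² / 12.875 = 0.6420
χ² = 3.7607 + 1.0522 + 7.8159 + 0.6420 = 13.2708 ≈ 13.271
Degrees of freedom = 4 − 1 = 3; critical value at α = 0.05 is 7.815.
Since 13.271 > 7.815, we reject the null hypothesis — the data do not fit the 9:3:3:1 ratio.

13.271; not consistent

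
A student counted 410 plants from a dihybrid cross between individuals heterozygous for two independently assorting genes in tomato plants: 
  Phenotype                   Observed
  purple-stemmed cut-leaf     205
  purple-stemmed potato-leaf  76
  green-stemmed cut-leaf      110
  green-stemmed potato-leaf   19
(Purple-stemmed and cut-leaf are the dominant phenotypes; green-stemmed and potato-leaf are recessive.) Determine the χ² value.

18.843

A dihybrid F₂ with independent assortment and complete dominance at both loci gives a 9:3:3:1 phenotypic ratio.
Expected counts for N = 410 under a 9:3:3:1 ratio (total parts = 16):
  purple-stemmed cut-leaf: 410 × 9/16 = 230.625
  purple-stemmed potato-leaf: 410 × 3/16 = 76.875
  green-stemmed cut-leaf: 410 × 3/16 = 76.875
  green-stemmed potato-leaf: 410 × 1/16 = 25.625
χ² = Σ (O − E)² / E
  purple-stemmed cut-leaf: (205 − 230.625)² / 230.625 = 2.8472
  purple-stemmed potato-leaf: (76 − 76.875)² / 76.875 = 0.0100
  green-stemmed cut-leaf: (110 − 76.875)² / 76.875 = 14.2734
  green-stemmed potato-leaf: (19 − 25.625)² / 25.625 = 1.7128
χ² = 2.8472 + 0.0100 + 14.2734 + 1.7128 = 18.8434 ≈ 18.843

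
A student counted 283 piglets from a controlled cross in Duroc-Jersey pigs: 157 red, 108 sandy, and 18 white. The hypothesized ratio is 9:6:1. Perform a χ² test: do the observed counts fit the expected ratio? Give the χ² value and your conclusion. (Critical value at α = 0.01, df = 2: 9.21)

0.069; consistent

The 9:6:1 ratio has 16 parts, so with N = 283 the expected counts are:
  red: 283 × 9/16 = 159.1875
  sandy: 283 × 6/16 = 106.125
  white: 283 × 1/16 = 17.6875
χ² = Σ (O − E)² / E
  red: (157 − 159.1875)² / 159.1875 = 0.0301
  sandy: (108 − 106.125)² / 106.125 = 0.0331
  white: (18 − 17.6875)² / 17.6875 = 0.0055
χ² = 0.0301 + 0.0331 + 0.0055 = 0.0687 ≈ 0.069
Degrees of freedom = 3 − 1 = 2; critical value at α = 0.01 is 9.21.
Since 0.069 < 9.21, we fail to reject the null hypothesis — the data are consistent with the 9:6:1 ratio.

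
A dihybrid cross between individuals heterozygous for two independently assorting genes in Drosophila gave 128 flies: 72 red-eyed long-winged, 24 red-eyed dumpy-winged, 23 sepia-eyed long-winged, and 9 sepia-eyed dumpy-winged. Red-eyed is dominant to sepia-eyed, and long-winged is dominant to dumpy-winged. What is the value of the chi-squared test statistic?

0.167

A dihybrid F₂ with independent assortment and complete dominance at both loci gives a 9:3:3:1 phenotypic ratio.
Total ratio parts = 16. Expected numbers out of 128:
  red-eyed long-winged: 128 × 9/16 = 72
  red-eyed dumpy-winged: 128 × 3/16 = 24
  sepia-eyed long-winged: 128 × 3/16 = 24
  sepia-eyed dumpy-winged: 128 × 1/16 = 8
χ² = Σ (O − E)² / E
  red-eyed long-winged: (72 − 72)² / 72 = 0.0000
  red-eyed dumpy-winged: (24 − 24)² / 24 = 0.0000
  sepia-eyed long-winged: (23 − 24)² / 24 = 0.0417
  sepia-eyed dumpy-winged: (9 − 8)² / 8 = 0.1250
χ² = 0.0000 + 0.0000 + 0.0417 + 0.1250 = 0.1667 ≈ 0.167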